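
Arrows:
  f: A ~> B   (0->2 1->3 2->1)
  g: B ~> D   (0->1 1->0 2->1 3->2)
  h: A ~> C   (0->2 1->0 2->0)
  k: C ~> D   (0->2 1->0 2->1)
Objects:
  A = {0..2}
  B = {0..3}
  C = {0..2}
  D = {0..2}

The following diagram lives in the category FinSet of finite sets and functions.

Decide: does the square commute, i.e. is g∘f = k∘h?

Path 1 = f;g:
  0 f~>2 g~>1
  1 f~>3 g~>2
  2 f~>1 g~>0
  result₁ = (0->1 1->2 2->0)
Path 2 = h;k:
  0 h~>2 k~>1
  1 h~>0 k~>2
  2 h~>0 k~>2
  result₂ = (0->1 1->2 2->2)
Equal? distinct morphisms ✗

Answer: DOES NOT COMMUTE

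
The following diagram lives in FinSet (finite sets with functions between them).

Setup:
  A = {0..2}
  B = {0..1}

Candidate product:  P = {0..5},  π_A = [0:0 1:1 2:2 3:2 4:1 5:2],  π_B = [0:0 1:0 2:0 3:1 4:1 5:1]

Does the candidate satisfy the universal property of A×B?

Answer: NOT A VALID PRODUCT — duplicate pair at indices 5,3

Trace:
|A|·|B| = 3·2 = 6;  |P| = 6
Check the pairing map k ↦ (π_A(k), π_B(k)):
  0 : (0,0)
  1 : (1,0)
  2 : (2,0)
  3 : (2,1)
  4 : (1,1)
  5 : (2,1)  ✗ repeats pair of k=3
distinct pairs in image: 5 / 6 needed
  → (2,1) hit at k=3 and k=5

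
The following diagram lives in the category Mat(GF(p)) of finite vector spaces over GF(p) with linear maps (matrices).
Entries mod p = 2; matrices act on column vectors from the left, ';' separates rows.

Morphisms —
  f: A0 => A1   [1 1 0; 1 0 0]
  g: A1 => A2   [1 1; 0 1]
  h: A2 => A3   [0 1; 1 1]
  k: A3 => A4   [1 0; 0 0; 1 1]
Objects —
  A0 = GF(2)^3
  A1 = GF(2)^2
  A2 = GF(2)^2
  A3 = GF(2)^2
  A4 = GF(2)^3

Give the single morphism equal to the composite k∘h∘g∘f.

  e0=(1,0,0) f=>(1,1) g=>(0,1) h=>(1,1) k=>(1,0,0)
  e1=(0,1,0) f=>(1,0) g=>(1,0) h=>(0,1) k=>(0,0,1)
  e2=(0,0,1) f=>(0,0) g=>(0,0) h=>(0,0) k=>(0,0,0)
composite: [1 0 0; 0 0 0; 0 1 0]

Answer: [1 0 0; 0 0 0; 0 1 0]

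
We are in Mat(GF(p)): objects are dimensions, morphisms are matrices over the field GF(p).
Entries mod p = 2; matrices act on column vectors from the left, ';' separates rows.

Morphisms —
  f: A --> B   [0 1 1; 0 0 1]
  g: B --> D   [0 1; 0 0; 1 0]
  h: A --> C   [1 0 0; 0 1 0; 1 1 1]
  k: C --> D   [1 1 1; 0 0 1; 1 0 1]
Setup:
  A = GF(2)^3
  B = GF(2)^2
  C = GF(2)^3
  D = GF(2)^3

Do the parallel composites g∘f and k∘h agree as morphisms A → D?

Path 1 = f;g:
  e0=[1,0,0] f-->[0,0] g-->[0,0,0]
  e1=[0,1,0] f-->[1,0] g-->[0,0,1]
  e2=[0,0,1] f-->[1,1] g-->[1,0,1]
  composite₁ = [0 0 1; 0 0 0; 0 1 1]
Path 2 = h;k:
  e0=[1,0,0] h-->[1,0,1] k-->[0,1,0]
  e1=[0,1,0] h-->[0,1,1] k-->[0,1,1]
  e2=[0,0,1] h-->[0,0,1] k-->[1,1,1]
  composite₂ = [0 0 1; 1 1 1; 0 1 1]
Equal? distinct morphisms ✗

Answer: DOES NOT COMMUTE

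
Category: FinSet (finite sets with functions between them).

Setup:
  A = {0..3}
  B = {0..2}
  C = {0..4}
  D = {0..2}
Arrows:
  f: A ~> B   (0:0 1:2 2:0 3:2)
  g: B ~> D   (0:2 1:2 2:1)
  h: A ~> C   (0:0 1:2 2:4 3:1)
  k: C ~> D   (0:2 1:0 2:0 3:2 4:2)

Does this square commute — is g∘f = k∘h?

1) trace f;g:
  0 f~>0 g~>2
  1 f~>2 g~>1
  2 f~>0 g~>2
  3 f~>2 g~>1
  result₁ = (0:2 1:1 2:2 3:1)
2) trace h;k:
  0 h~>0 k~>2
  1 h~>2 k~>0
  2 h~>4 k~>2
  3 h~>1 k~>0
  result₂ = (0:2 1:0 2:2 3:0)
Equal? distinct morphisms ✗

Answer: DOES NOT COMMUTE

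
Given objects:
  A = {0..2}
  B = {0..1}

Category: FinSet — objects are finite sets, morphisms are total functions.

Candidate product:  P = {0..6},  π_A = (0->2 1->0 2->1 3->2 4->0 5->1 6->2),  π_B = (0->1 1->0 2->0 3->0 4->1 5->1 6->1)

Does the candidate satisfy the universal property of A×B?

|A|·|B| = 3·2 = 6;  |P| = 7
  → cardinalities differ; no bijection possible.

Answer: NOT A VALID PRODUCT — |P|=7 ≠ |A|·|B|=6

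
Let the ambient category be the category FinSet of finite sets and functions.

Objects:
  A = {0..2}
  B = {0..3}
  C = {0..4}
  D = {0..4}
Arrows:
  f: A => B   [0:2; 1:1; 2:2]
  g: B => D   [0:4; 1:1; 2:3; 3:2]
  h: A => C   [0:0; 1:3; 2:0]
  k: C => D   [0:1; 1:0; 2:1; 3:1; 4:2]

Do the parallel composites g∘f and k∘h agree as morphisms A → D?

1) trace f;g:
  0 f=>2 g=>3
  1 f=>1 g=>1
  2 f=>2 g=>3
  ⟦path⟧₁ = [0:3; 1:1; 2:3]
2) trace h;k:
  0 h=>0 k=>1
  1 h=>3 k=>1
  2 h=>0 k=>1
  ⟦path⟧₂ = [0:1; 1:1; 2:1]
Equal? differ; not commutative

Answer: DOES NOT COMMUTE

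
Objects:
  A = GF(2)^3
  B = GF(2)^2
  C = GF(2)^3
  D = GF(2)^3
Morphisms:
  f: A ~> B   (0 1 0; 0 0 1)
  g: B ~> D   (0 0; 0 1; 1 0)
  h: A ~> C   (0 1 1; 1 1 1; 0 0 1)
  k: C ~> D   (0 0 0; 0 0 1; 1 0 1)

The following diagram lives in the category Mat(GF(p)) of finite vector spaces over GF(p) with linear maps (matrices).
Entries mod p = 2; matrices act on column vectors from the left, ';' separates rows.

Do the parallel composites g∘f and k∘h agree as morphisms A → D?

Along f;g (path 1):
  e0=(1,0,0) f~>(0,0) g~>(0,0,0)
  e1=(0,1,0) f~>(1,0) g~>(0,0,1)
  e2=(0,0,1) f~>(0,1) g~>(0,1,0)
  result₁ = (0 0 0; 0 0 1; 0 1 0)
Along h;k (path 2):
  e0=(1,0,0) h~>(0,1,0) k~>(0,0,0)
  e1=(0,1,0) h~>(1,1,0) k~>(0,0,1)
  e2=(0,0,1) h~>(1,1,1) k~>(0,1,0)
  result₂ = (0 0 0; 0 0 1; 0 1 0)
Equal? equal; square commutes

Answer: COMMUTES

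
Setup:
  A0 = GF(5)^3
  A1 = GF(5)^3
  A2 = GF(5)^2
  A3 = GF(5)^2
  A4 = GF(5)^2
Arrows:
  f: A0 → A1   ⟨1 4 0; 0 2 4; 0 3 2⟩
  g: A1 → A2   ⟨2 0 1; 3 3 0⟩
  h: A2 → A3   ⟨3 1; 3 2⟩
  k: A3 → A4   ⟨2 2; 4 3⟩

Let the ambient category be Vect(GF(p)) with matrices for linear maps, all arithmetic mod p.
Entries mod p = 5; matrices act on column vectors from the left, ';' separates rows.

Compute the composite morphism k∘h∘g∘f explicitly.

  e0=⟨1,0,0⟩ f→⟨1,0,0⟩ g→⟨2,3⟩ h→⟨4,2⟩ k→⟨2,2⟩
  e1=⟨0,1,0⟩ f→⟨4,2,3⟩ g→⟨1,3⟩ h→⟨1,4⟩ k→⟨0,1⟩
  e2=⟨0,0,1⟩ f→⟨0,4,2⟩ g→⟨2,2⟩ h→⟨3,0⟩ k→⟨1,2⟩
composite: ⟨2 0 1; 2 1 2⟩

Answer: ⟨2 0 1; 2 1 2⟩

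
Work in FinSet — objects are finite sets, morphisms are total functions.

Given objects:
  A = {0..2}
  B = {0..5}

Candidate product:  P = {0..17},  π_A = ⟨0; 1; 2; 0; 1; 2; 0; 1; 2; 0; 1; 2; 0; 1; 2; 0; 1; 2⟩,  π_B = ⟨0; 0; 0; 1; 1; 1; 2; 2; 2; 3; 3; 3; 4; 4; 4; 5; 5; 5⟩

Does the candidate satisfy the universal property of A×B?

Answer: VALID PRODUCT

Derivation:
|A|·|B| = 3·6 = 18;  |P| = 18
Check the pairing map k ↦ (π_A(k), π_B(k)):
  0 : (0,0)
  1 : (1,0)
  2 : (2,0)
  3 : (0,1)
  4 : (1,1)
  5 : (2,1)
  6 : (0,2)
  7 : (1,2)
  8 : (2,2)
  9 : (0,3)
  10 : (1,3)
  11 : (2,3)
  12 : (0,4)
  13 : (1,4)
  14 : (2,4)
  15 : (0,5)
  16 : (1,5)
  17 : (2,5)
distinct pairs in image: 18 / 18 needed
  → bijection onto A×B; projections well-typed.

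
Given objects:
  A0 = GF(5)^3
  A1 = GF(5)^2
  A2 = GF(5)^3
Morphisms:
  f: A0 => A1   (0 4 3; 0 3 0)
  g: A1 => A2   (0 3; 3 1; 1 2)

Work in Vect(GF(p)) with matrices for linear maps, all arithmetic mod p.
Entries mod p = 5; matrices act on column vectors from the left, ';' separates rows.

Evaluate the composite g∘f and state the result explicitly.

Answer: (0 4 0; 0 0 4; 0 0 3)

Trace:
  e0=⟨1,0,0⟩ f=>⟨0,0⟩ g=>⟨0,0,0⟩
  e1=⟨0,1,0⟩ f=>⟨4,3⟩ g=>⟨4,0,0⟩
  e2=⟨0,0,1⟩ f=>⟨3,0⟩ g=>⟨0,4,3⟩
result: (0 4 0; 0 0 4; 0 0 3)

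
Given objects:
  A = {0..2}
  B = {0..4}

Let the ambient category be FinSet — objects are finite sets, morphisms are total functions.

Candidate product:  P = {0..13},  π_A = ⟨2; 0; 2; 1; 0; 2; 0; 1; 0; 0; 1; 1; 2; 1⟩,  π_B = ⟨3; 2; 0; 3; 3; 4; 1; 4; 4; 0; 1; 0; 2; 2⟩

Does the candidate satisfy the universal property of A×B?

|A|·|B| = 3·5 = 15;  |P| = 14
  → cardinalities differ; no bijection possible.

Answer: NOT A VALID PRODUCT — |P|=14 ≠ |A|·|B|=15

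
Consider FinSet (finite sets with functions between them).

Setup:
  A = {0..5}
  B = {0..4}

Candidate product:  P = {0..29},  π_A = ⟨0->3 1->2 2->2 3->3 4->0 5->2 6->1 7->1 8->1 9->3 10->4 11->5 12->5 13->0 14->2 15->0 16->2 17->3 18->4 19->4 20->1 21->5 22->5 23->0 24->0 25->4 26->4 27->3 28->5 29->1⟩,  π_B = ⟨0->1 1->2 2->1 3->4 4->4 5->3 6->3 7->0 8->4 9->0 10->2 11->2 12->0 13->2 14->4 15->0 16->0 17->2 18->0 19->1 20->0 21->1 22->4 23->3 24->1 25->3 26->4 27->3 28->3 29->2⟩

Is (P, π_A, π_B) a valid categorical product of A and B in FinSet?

|A|·|B| = 6·5 = 30;  |P| = 30
Check the pairing map k ↦ (π_A(k), π_B(k)):
  0 -> (3,1)
  1 -> (2,2)
  2 -> (2,1)
  3 -> (3,4)
  4 -> (0,4)
  5 -> (2,3)
  6 -> (1,3)
  7 -> (1,0)
  8 -> (1,4)
  9 -> (3,0)
  10 -> (4,2)
  11 -> (5,2)
  12 -> (5,0)
  13 -> (0,2)
  14 -> (2,4)
  15 -> (0,0)
  16 -> (2,0)
  17 -> (3,2)
  18 -> (4,0)
  19 -> (4,1)
  20 -> (1,0)  ✗ repeats pair of k=7
  21 -> (5,1)
  22 -> (5,4)
  23 -> (0,3)
  24 -> (0,1)
  25 -> (4,3)
  26 -> (4,4)
  27 -> (3,3)
  28 -> (5,3)
  29 -> (1,2)
distinct pairs in image: 29 / 30 needed
  → (1,0) hit at k=7 and k=20

Answer: NOT A VALID PRODUCT — duplicate pair at indices 7,20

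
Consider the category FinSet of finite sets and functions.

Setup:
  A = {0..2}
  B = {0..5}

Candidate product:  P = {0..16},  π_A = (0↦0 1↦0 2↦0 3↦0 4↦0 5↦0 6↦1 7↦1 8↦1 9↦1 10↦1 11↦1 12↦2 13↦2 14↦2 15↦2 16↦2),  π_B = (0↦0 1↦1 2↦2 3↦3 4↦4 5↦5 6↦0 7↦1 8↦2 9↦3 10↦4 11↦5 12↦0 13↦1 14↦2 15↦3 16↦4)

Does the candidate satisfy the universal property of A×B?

|A|·|B| = 3·6 = 18;  |P| = 17
  → cardinalities differ; no bijection possible.

Answer: NOT A VALID PRODUCT — |P|=17 ≠ |A|·|B|=18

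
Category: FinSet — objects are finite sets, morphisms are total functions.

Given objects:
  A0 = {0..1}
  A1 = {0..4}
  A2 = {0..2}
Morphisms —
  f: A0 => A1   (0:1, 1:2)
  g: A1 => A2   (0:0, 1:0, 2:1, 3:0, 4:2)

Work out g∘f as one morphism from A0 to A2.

  0 f=>1 g=>0
  1 f=>2 g=>1
result: (0:0, 1:1)

Answer: (0:0, 1:1)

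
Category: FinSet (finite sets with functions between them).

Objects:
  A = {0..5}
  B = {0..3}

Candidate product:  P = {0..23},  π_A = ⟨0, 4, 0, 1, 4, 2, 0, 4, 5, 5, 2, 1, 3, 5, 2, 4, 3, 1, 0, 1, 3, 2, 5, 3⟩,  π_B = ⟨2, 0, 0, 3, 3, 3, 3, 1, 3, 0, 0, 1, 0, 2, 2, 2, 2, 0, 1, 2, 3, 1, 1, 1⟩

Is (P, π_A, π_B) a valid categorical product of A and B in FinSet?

Answer: VALID PRODUCT

Derivation:
|A|·|B| = 6·4 = 24;  |P| = 24
Check the pairing map k ↦ (π_A(k), π_B(k)):
  0 : (0,2)
  1 : (4,0)
  2 : (0,0)
  3 : (1,3)
  4 : (4,3)
  5 : (2,3)
  6 : (0,3)
  7 : (4,1)
  8 : (5,3)
  9 : (5,0)
  10 : (2,0)
  11 : (1,1)
  12 : (3,0)
  13 : (5,2)
  14 : (2,2)
  15 : (4,2)
  16 : (3,2)
  17 : (1,0)
  18 : (0,1)
  19 : (1,2)
  20 : (3,3)
  21 : (2,1)
  22 : (5,1)
  23 : (3,1)
distinct pairs in image: 24 / 24 needed
  → bijection onto A×B; projections well-typed.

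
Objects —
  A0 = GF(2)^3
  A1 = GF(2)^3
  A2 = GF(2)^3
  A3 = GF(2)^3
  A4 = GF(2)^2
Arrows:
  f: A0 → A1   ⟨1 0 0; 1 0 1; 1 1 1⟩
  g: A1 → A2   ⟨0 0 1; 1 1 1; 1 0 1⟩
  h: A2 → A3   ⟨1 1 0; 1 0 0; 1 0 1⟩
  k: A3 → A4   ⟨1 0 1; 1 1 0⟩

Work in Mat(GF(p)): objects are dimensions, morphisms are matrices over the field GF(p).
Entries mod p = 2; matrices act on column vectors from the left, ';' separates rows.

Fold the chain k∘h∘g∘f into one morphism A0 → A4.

  e0=(1,0,0) f→(1,1,1) g→(1,1,0) h→(0,1,1) k→(1,1)
  e1=(0,1,0) f→(0,0,1) g→(1,1,1) h→(0,1,0) k→(0,1)
  e2=(0,0,1) f→(0,1,1) g→(1,0,1) h→(1,1,0) k→(1,0)
⟦path⟧: ⟨1 0 1; 1 1 0⟩

Answer: ⟨1 0 1; 1 1 0⟩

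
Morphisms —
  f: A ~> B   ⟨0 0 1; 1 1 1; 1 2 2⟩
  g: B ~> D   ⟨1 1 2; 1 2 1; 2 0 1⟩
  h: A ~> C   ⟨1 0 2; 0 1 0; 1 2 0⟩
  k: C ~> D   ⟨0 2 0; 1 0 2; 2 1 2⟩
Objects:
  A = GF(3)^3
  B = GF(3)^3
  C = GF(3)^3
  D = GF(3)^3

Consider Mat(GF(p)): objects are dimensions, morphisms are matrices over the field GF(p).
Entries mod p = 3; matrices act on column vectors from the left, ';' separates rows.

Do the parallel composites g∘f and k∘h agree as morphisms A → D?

Answer: COMMUTES

Work:
Along f;g (path 1):
  e0=(1,0,0) f~>(0,1,1) g~>(0,0,1)
  e1=(0,1,0) f~>(0,1,2) g~>(2,1,2)
  e2=(0,0,1) f~>(1,1,2) g~>(0,2,1)
  ⟦path⟧₁ = ⟨0 2 0; 0 1 2; 1 2 1⟩
Along h;k (path 2):
  e0=(1,0,0) h~>(1,0,1) k~>(0,0,1)
  e1=(0,1,0) h~>(0,1,2) k~>(2,1,2)
  e2=(0,0,1) h~>(2,0,0) k~>(0,2,1)
  ⟦path⟧₂ = ⟨0 2 0; 0 1 2; 1 2 1⟩
Equal? same morphism ✓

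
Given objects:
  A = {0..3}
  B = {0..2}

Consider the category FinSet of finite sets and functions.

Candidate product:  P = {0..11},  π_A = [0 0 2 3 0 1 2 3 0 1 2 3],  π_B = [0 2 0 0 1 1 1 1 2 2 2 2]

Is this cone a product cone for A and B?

Answer: NOT A VALID PRODUCT — duplicate pair at indices 8,1

Work:
|A|·|B| = 4·3 = 12;  |P| = 12
Check the pairing map k ↦ (π_A(k), π_B(k)):
  0 -> (0,0)
  1 -> (0,2)
  2 -> (2,0)
  3 -> (3,0)
  4 -> (0,1)
  5 -> (1,1)
  6 -> (2,1)
  7 -> (3,1)
  8 -> (0,2)  ✗ repeats pair of k=1
  9 -> (1,2)
  10 -> (2,2)
  11 -> (3,2)
distinct pairs in image: 11 / 12 needed
  → (0,2) hit at k=1 and k=8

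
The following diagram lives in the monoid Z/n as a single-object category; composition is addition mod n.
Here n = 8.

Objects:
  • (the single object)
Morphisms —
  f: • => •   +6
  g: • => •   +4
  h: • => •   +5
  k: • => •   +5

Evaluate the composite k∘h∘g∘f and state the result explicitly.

Answer: +4

Work:
  0 +6≡6 +4≡2 +5≡7 +5≡4  (mod 8)
⟦path⟧: +4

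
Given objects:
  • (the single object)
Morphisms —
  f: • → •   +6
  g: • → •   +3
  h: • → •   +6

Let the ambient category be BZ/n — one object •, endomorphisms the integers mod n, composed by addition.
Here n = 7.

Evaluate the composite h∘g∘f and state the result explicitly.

  0 +6≡6 +3≡2 +6≡1  (mod 7)
⟦path⟧: +1

Answer: +1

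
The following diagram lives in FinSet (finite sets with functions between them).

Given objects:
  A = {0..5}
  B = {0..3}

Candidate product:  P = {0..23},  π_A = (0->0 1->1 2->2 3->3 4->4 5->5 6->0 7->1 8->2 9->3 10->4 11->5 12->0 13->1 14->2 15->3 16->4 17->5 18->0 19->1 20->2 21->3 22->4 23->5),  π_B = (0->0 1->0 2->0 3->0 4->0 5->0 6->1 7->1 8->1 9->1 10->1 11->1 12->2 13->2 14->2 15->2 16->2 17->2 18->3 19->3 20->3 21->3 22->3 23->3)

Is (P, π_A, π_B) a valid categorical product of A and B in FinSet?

Answer: VALID PRODUCT

Work:
|A|·|B| = 6·4 = 24;  |P| = 24
Check the pairing map k ↦ (π_A(k), π_B(k)):
  0 -> (0,0)
  1 -> (1,0)
  2 -> (2,0)
  3 -> (3,0)
  4 -> (4,0)
  5 -> (5,0)
  6 -> (0,1)
  7 -> (1,1)
  8 -> (2,1)
  9 -> (3,1)
  10 -> (4,1)
  11 -> (5,1)
  12 -> (0,2)
  13 -> (1,2)
  14 -> (2,2)
  15 -> (3,2)
  16 -> (4,2)
  17 -> (5,2)
  18 -> (0,3)
  19 -> (1,3)
  20 -> (2,3)
  21 -> (3,3)
  22 -> (4,3)
  23 -> (5,3)
distinct pairs in image: 24 / 24 needed
  → bijection onto A×B; projections well-typed.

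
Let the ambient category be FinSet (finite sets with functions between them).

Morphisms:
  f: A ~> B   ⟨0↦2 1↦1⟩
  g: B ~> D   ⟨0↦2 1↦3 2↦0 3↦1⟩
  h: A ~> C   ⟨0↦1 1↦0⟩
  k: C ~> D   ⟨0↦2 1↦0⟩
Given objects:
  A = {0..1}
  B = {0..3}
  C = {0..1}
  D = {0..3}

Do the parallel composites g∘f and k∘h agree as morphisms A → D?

Along f;g (path 1):
  0 f~>2 g~>0
  1 f~>1 g~>3
  result₁ = ⟨0↦0 1↦3⟩
Along h;k (path 2):
  0 h~>1 k~>0
  1 h~>0 k~>2
  result₂ = ⟨0↦0 1↦2⟩
Equal? differ; not commutative

Answer: DOES NOT COMMUTE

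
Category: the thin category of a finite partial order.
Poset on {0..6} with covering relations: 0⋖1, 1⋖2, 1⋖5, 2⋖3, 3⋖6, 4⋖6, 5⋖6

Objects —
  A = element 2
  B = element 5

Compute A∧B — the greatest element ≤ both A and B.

Answer: A∧B = 1

Derivation:
{x : x⊑A ∧ x⊑B} = {0,1}  (A=2, B=5)
  0 ⊑ 1
  1 ⊑ 1
glb = 1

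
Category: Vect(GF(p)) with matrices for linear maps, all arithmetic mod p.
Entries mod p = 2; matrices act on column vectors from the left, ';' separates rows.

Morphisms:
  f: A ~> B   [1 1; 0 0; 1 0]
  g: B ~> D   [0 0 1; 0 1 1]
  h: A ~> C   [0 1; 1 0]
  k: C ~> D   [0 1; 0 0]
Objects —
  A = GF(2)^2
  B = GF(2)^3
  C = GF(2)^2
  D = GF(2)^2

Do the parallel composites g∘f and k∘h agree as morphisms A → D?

Path 1 = f;g:
  e0=[1,0] f~>[1,0,1] g~>[1,1]
  e1=[0,1] f~>[1,0,0] g~>[0,0]
  ⟦path⟧₁ = [1 0; 1 0]
Path 2 = h;k:
  e0=[1,0] h~>[0,1] k~>[1,0]
  e1=[0,1] h~>[1,0] k~>[0,0]
  ⟦path⟧₂ = [1 0; 0 0]
Equal? differ; not commutative

Answer: DOES NOT COMMUTE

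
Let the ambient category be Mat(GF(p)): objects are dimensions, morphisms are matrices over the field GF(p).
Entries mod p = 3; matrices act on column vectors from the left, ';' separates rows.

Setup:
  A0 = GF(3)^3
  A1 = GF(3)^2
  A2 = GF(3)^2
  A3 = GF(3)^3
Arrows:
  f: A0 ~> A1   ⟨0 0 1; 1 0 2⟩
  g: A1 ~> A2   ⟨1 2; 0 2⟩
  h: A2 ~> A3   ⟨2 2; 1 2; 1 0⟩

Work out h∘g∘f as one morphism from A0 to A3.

Answer: ⟨2 0 0; 0 0 1; 2 0 2⟩

Derivation:
  e0=[1,0,0] f~>[0,1] g~>[2,2] h~>[2,0,2]
  e1=[0,1,0] f~>[0,0] g~>[0,0] h~>[0,0,0]
  e2=[0,0,1] f~>[1,2] g~>[2,1] h~>[0,1,2]
composite: ⟨2 0 0; 0 0 1; 2 0 2⟩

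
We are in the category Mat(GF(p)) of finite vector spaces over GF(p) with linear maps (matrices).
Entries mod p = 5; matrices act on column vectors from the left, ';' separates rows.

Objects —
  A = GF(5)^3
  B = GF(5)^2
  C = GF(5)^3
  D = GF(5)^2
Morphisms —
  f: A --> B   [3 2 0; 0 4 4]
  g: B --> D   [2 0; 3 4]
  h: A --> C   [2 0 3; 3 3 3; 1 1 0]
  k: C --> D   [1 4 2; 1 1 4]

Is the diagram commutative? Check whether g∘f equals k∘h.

Answer: COMMUTES

Derivation:
Path 1 = f;g:
  e0=⟨1,0,0⟩ f-->⟨3,0⟩ g-->⟨1,4⟩
  e1=⟨0,1,0⟩ f-->⟨2,4⟩ g-->⟨4,2⟩
  e2=⟨0,0,1⟩ f-->⟨0,4⟩ g-->⟨0,1⟩
  ⟦path⟧₁ = [1 4 0; 4 2 1]
Path 2 = h;k:
  e0=⟨1,0,0⟩ h-->⟨2,3,1⟩ k-->⟨1,4⟩
  e1=⟨0,1,0⟩ h-->⟨0,3,1⟩ k-->⟨4,2⟩
  e2=⟨0,0,1⟩ h-->⟨3,3,0⟩ k-->⟨0,1⟩
  ⟦path⟧₂ = [1 4 0; 4 2 1]
Equal? same morphism ✓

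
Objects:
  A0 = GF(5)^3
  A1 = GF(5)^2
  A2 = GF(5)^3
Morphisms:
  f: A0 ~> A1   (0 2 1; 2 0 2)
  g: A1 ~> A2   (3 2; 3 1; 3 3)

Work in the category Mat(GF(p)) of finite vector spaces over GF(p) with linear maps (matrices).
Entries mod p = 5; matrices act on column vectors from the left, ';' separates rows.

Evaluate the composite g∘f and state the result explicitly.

Answer: (4 1 2; 2 1 0; 1 1 4)

Derivation:
  e0=(1,0,0) f~>(0,2) g~>(4,2,1)
  e1=(0,1,0) f~>(2,0) g~>(1,1,1)
  e2=(0,0,1) f~>(1,2) g~>(2,0,4)
result: (4 1 2; 2 1 0; 1 1 4)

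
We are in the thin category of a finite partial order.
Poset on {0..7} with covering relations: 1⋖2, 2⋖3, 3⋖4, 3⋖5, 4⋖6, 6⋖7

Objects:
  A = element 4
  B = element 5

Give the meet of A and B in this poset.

Common predecessors of 4,5: {1,2,3}
  1 ⊑ 3
  2 ⊑ 3
  3 ⊑ 3
glb = 3

Answer: A∧B = 3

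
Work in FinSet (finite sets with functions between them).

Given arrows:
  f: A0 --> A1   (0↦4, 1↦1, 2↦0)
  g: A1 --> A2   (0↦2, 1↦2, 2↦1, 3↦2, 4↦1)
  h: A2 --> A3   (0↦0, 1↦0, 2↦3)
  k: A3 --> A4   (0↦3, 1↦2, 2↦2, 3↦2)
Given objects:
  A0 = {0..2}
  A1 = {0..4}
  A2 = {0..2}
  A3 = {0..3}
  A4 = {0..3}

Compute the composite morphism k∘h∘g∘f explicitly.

Answer: (0↦3, 1↦2, 2↦2)

Work:
  0 f-->4 g-->1 h-->0 k-->3
  1 f-->1 g-->2 h-->3 k-->2
  2 f-->0 g-->2 h-->3 k-->2
result: (0↦3, 1↦2, 2↦2)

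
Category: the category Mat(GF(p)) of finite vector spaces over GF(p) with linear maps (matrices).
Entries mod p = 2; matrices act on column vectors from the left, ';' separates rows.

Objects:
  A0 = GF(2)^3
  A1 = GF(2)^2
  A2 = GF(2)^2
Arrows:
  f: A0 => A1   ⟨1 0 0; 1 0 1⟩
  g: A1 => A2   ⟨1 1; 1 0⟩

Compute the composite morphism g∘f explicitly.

  e0=[1,0,0] f=>[1,1] g=>[0,1]
  e1=[0,1,0] f=>[0,0] g=>[0,0]
  e2=[0,0,1] f=>[0,1] g=>[1,0]
result: ⟨0 0 1; 1 0 0⟩

Answer: ⟨0 0 1; 1 0 0⟩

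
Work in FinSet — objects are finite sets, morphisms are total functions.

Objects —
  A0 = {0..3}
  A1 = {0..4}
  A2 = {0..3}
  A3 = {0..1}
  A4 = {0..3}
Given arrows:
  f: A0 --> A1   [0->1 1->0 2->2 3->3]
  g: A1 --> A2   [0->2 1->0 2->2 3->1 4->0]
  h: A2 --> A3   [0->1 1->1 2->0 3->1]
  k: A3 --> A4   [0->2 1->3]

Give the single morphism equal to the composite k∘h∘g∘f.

  0 f-->1 g-->0 h-->1 k-->3
  1 f-->0 g-->2 h-->0 k-->2
  2 f-->2 g-->2 h-->0 k-->2
  3 f-->3 g-->1 h-->1 k-->3
result: [0->3 1->2 2->2 3->3]

Answer: [0->3 1->2 2->2 3->3]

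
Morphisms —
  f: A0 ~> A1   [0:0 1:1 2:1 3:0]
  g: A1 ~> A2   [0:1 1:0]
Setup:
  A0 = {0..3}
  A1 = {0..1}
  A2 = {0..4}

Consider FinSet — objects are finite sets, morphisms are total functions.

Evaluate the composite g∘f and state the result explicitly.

  0 f~>0 g~>1
  1 f~>1 g~>0
  2 f~>1 g~>0
  3 f~>0 g~>1
⟦path⟧: [0:1 1:0 2:0 3:1]

Answer: [0:1 1:0 2:0 3:1]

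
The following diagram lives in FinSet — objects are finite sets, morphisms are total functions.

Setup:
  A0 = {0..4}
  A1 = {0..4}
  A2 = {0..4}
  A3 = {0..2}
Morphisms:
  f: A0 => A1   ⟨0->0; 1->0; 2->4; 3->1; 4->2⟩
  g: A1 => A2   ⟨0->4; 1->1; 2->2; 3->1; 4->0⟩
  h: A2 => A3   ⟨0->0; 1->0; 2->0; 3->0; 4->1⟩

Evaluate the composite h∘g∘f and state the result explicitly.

Answer: ⟨0->1; 1->1; 2->0; 3->0; 4->0⟩

Work:
  0 f=>0 g=>4 h=>1
  1 f=>0 g=>4 h=>1
  2 f=>4 g=>0 h=>0
  3 f=>1 g=>1 h=>0
  4 f=>2 g=>2 h=>0
composite: ⟨0->1; 1->1; 2->0; 3->0; 4->0⟩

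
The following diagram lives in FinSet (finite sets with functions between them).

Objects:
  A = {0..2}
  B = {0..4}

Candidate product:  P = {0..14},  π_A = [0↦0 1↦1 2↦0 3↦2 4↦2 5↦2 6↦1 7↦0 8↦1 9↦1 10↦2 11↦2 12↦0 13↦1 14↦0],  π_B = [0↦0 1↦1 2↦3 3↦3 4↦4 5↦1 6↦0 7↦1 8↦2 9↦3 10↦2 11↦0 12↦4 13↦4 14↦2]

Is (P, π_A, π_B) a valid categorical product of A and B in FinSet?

|A|·|B| = 3·5 = 15;  |P| = 15
Check the pairing map k ↦ (π_A(k), π_B(k)):
  0 ↦ (0,0)
  1 ↦ (1,1)
  2 ↦ (0,3)
  3 ↦ (2,3)
  4 ↦ (2,4)
  5 ↦ (2,1)
  6 ↦ (1,0)
  7 ↦ (0,1)
  8 ↦ (1,2)
  9 ↦ (1,3)
  10 ↦ (2,2)
  11 ↦ (2,0)
  12 ↦ (0,4)
  13 ↦ (1,4)
  14 ↦ (0,2)
distinct pairs in image: 15 / 15 needed
  → bijection onto A×B; projections well-typed.

Answer: VALID PRODUCT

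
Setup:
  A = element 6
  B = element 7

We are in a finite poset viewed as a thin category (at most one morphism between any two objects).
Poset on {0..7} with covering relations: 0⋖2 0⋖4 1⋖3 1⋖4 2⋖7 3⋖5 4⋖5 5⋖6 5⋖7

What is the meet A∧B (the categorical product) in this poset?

Common predecessors of 6,7: {0,1,3,4,5}
  0 <= 5
  1 <= 5
  3 <= 5
  4 <= 5
  5 <= 5
glb = 5

Answer: A∧B = 5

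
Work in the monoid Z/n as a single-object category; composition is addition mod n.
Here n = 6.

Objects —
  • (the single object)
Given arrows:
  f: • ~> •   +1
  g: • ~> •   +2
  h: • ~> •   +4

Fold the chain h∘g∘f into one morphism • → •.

Answer: +1

Work:
  0 +1≡1 +2≡3 +4≡1  (mod 6)
result: +1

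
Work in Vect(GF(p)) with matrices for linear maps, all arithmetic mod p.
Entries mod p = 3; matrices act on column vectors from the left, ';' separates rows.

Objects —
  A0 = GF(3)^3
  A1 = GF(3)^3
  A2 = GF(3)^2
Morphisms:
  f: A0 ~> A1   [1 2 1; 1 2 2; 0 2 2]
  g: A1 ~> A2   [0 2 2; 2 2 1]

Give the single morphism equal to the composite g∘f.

Answer: [2 2 2; 1 1 2]

Work:
  e0=⟨1,0,0⟩ f~>⟨1,1,0⟩ g~>⟨2,1⟩
  e1=⟨0,1,0⟩ f~>⟨2,2,2⟩ g~>⟨2,1⟩
  e2=⟨0,0,1⟩ f~>⟨1,2,2⟩ g~>⟨2,2⟩
composite: [2 2 2; 1 1 2]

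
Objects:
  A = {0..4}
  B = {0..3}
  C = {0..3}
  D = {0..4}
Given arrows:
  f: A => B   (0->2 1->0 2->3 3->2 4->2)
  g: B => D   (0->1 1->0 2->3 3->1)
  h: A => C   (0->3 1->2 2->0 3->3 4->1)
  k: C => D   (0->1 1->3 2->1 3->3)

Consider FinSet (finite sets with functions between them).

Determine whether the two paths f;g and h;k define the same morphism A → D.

Answer: COMMUTES

Trace:
Along f;g (path 1):
  0 f=>2 g=>3
  1 f=>0 g=>1
  2 f=>3 g=>1
  3 f=>2 g=>3
  4 f=>2 g=>3
  result₁ = (0->3 1->1 2->1 3->3 4->3)
Along h;k (path 2):
  0 h=>3 k=>3
  1 h=>2 k=>1
  2 h=>0 k=>1
  3 h=>3 k=>3
  4 h=>1 k=>3
  result₂ = (0->3 1->1 2->1 3->3 4->3)
Equal? YES — commutes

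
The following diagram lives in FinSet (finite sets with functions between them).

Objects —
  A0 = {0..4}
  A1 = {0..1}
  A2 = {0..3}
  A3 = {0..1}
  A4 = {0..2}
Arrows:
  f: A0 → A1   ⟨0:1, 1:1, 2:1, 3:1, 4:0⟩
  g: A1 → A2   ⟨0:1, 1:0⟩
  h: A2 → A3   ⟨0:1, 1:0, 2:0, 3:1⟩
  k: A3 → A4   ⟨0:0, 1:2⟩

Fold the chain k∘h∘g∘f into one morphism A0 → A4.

  0 f→1 g→0 h→1 k→2
  1 f→1 g→0 h→1 k→2
  2 f→1 g→0 h→1 k→2
  3 f→1 g→0 h→1 k→2
  4 f→0 g→1 h→0 k→0
result: ⟨0:2, 1:2, 2:2, 3:2, 4:0⟩

Answer: ⟨0:2, 1:2, 2:2, 3:2, 4:0⟩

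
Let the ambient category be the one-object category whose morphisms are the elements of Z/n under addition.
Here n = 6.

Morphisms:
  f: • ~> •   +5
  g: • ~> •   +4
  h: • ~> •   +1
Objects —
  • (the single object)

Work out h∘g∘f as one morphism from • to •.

Answer: +4

Derivation:
  0 +5≡5 +4≡3 +1≡4  (mod 6)
composite: +4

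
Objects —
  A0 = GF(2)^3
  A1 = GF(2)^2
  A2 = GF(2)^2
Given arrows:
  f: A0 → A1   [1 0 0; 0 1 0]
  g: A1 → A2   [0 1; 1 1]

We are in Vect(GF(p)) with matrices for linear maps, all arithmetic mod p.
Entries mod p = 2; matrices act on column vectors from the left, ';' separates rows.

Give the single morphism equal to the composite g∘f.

Answer: [0 1 0; 1 1 0]

Trace:
  e0=[1,0,0] f→[1,0] g→[0,1]
  e1=[0,1,0] f→[0,1] g→[1,1]
  e2=[0,0,1] f→[0,0] g→[0,0]
composite: [0 1 0; 1 1 0]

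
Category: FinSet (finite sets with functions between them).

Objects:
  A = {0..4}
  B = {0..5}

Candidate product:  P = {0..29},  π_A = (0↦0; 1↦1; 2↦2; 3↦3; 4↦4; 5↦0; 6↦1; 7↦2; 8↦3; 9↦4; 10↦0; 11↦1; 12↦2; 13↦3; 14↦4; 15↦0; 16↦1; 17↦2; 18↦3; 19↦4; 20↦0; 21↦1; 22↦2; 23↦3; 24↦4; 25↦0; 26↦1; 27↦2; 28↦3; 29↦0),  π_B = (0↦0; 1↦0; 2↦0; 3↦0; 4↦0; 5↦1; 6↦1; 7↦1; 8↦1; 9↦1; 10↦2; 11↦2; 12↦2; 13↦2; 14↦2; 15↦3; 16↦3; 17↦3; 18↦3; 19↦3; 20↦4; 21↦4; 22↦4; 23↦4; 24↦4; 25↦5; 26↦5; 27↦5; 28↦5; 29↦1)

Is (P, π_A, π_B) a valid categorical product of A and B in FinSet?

Answer: NOT A VALID PRODUCT — duplicate pair at indices 5,29

Trace:
|A|·|B| = 5·6 = 30;  |P| = 30
Check the pairing map k ↦ (π_A(k), π_B(k)):
  0 ↦ (0,0)
  1 ↦ (1,0)
  2 ↦ (2,0)
  3 ↦ (3,0)
  4 ↦ (4,0)
  5 ↦ (0,1)
  6 ↦ (1,1)
  7 ↦ (2,1)
  8 ↦ (3,1)
  9 ↦ (4,1)
  10 ↦ (0,2)
  11 ↦ (1,2)
  12 ↦ (2,2)
  13 ↦ (3,2)
  14 ↦ (4,2)
  15 ↦ (0,3)
  16 ↦ (1,3)
  17 ↦ (2,3)
  18 ↦ (3,3)
  19 ↦ (4,3)
  20 ↦ (0,4)
  21 ↦ (1,4)
  22 ↦ (2,4)
  23 ↦ (3,4)
  24 ↦ (4,4)
  25 ↦ (0,5)
  26 ↦ (1,5)
  27 ↦ (2,5)
  28 ↦ (3,5)
  29 ↦ (0,1)  ✗ repeats pair of k=5
distinct pairs in image: 29 / 30 needed
  → (0,1) hit at k=5 and k=29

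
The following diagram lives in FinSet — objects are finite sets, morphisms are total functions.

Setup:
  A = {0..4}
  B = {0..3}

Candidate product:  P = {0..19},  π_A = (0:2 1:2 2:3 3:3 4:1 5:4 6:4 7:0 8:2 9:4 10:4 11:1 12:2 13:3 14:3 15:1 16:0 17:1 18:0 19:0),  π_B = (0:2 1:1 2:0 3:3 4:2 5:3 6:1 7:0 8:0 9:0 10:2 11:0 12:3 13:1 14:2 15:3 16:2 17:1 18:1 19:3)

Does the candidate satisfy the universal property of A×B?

|A|·|B| = 5·4 = 20;  |P| = 20
Check the pairing map k ↦ (π_A(k), π_B(k)):
  0 : (2,2)
  1 : (2,1)
  2 : (3,0)
  3 : (3,3)
  4 : (1,2)
  5 : (4,3)
  6 : (4,1)
  7 : (0,0)
  8 : (2,0)
  9 : (4,0)
  10 : (4,2)
  11 : (1,0)
  12 : (2,3)
  13 : (3,1)
  14 : (3,2)
  15 : (1,3)
  16 : (0,2)
  17 : (1,1)
  18 : (0,1)
  19 : (0,3)
distinct pairs in image: 20 / 20 needed
  → bijection onto A×B; projections well-typed.

Answer: VALID PRODUCT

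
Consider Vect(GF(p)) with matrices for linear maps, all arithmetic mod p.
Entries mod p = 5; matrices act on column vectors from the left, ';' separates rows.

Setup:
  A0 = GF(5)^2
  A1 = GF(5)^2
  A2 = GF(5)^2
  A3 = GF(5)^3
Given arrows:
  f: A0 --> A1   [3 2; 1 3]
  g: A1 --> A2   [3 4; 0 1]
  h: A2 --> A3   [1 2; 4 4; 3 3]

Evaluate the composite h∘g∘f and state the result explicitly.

Answer: [0 4; 1 4; 2 3]

Work:
  e0=(1,0) f-->(3,1) g-->(3,1) h-->(0,1,2)
  e1=(0,1) f-->(2,3) g-->(3,3) h-->(4,4,3)
⟦path⟧: [0 4; 1 4; 2 3]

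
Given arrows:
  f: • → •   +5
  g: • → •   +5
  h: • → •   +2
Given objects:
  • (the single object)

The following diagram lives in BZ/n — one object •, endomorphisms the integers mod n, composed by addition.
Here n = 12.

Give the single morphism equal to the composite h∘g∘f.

  0 +5≡5 +5≡10 +2≡0  (mod 12)
⟦path⟧: +0

Answer: +0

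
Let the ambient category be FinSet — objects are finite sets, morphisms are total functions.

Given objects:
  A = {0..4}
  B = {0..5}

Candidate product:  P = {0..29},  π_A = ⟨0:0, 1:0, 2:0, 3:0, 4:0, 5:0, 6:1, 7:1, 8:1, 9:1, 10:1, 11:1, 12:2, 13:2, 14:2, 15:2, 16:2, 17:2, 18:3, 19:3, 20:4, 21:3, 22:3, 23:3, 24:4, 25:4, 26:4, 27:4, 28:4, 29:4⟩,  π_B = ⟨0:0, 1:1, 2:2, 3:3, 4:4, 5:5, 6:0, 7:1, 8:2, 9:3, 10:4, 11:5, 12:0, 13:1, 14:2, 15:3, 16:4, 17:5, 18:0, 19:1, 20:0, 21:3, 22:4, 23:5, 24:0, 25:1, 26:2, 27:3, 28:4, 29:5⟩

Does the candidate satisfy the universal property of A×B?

Answer: NOT A VALID PRODUCT — duplicate pair at indices 24,20

Trace:
|A|·|B| = 5·6 = 30;  |P| = 30
Check the pairing map k ↦ (π_A(k), π_B(k)):
  0 : (0,0)
  1 : (0,1)
  2 : (0,2)
  3 : (0,3)
  4 : (0,4)
  5 : (0,5)
  6 : (1,0)
  7 : (1,1)
  8 : (1,2)
  9 : (1,3)
  10 : (1,4)
  11 : (1,5)
  12 : (2,0)
  13 : (2,1)
  14 : (2,2)
  15 : (2,3)
  16 : (2,4)
  17 : (2,5)
  18 : (3,0)
  19 : (3,1)
  20 : (4,0)
  21 : (3,3)
  22 : (3,4)
  23 : (3,5)
  24 : (4,0)  ✗ repeats pair of k=20
  25 : (4,1)
  26 : (4,2)
  27 : (4,3)
  28 : (4,4)
  29 : (4,5)
distinct pairs in image: 29 / 30 needed
  → (4,0) hit at k=20 and k=24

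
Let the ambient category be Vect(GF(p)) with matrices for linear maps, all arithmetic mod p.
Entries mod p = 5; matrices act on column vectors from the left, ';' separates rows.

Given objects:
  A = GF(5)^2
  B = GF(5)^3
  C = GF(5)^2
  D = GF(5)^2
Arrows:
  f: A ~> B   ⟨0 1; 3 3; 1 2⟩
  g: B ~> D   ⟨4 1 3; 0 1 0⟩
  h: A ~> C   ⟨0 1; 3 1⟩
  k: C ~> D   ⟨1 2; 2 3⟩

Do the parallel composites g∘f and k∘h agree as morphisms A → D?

Answer: DOES NOT COMMUTE

Trace:
1) trace f;g:
  e0=⟨1,0⟩ f~>⟨0,3,1⟩ g~>⟨1,3⟩
  e1=⟨0,1⟩ f~>⟨1,3,2⟩ g~>⟨3,3⟩
  ⟦path⟧₁ = ⟨1 3; 3 3⟩
2) trace h;k:
  e0=⟨1,0⟩ h~>⟨0,3⟩ k~>⟨1,4⟩
  e1=⟨0,1⟩ h~>⟨1,1⟩ k~>⟨3,0⟩
  ⟦path⟧₂ = ⟨1 3; 4 0⟩
Equal? differ; not commutative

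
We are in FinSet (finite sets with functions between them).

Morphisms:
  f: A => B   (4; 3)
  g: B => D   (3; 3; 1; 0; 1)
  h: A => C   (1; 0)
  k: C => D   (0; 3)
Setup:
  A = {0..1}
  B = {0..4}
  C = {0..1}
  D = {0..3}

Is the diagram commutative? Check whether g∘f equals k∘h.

Path 1 = f;g:
  0 f=>4 g=>1
  1 f=>3 g=>0
  result₁ = (1; 0)
Path 2 = h;k:
  0 h=>1 k=>3
  1 h=>0 k=>0
  result₂ = (3; 0)
Equal? differ; not commutative

Answer: DOES NOT COMMUTE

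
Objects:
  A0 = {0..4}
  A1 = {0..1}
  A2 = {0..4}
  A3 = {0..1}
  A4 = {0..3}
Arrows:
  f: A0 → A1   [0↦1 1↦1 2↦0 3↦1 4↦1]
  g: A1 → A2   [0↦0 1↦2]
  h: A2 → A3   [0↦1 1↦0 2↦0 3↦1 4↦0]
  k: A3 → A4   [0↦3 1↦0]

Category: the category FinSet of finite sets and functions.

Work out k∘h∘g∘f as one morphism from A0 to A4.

Answer: [0↦3 1↦3 2↦0 3↦3 4↦3]

Work:
  0 f→1 g→2 h→0 k→3
  1 f→1 g→2 h→0 k→3
  2 f→0 g→0 h→1 k→0
  3 f→1 g→2 h→0 k→3
  4 f→1 g→2 h→0 k→3
result: [0↦3 1↦3 2↦0 3↦3 4↦3]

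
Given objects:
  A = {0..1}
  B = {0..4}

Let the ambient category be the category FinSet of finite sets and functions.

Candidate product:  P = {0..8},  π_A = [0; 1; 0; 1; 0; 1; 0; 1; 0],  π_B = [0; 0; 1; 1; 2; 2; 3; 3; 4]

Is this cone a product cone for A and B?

|A|·|B| = 2·5 = 10;  |P| = 9
  → cardinalities differ; no bijection possible.

Answer: NOT A VALID PRODUCT — |P|=9 ≠ |A|·|B|=10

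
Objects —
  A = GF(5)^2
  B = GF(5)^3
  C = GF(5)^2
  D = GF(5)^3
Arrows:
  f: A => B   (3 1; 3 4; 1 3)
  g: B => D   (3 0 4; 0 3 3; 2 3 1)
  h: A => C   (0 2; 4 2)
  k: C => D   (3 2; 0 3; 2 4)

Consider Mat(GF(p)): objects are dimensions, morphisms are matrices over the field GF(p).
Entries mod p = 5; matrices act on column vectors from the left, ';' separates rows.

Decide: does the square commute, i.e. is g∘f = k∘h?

Answer: COMMUTES

Trace:
Path 1 = f;g:
  e0=⟨1,0⟩ f=>⟨3,3,1⟩ g=>⟨3,2,1⟩
  e1=⟨0,1⟩ f=>⟨1,4,3⟩ g=>⟨0,1,2⟩
  result₁ = (3 0; 2 1; 1 2)
Path 2 = h;k:
  e0=⟨1,0⟩ h=>⟨0,4⟩ k=>⟨3,2,1⟩
  e1=⟨0,1⟩ h=>⟨2,2⟩ k=>⟨0,1,2⟩
  result₂ = (3 0; 2 1; 1 2)
Equal? same morphism ✓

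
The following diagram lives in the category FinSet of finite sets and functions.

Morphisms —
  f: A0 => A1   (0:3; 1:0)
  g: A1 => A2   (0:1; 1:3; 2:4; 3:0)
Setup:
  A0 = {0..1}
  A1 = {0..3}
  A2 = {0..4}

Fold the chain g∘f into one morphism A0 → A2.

  0 f=>3 g=>0
  1 f=>0 g=>1
composite: (0:0; 1:1)

Answer: (0:0; 1:1)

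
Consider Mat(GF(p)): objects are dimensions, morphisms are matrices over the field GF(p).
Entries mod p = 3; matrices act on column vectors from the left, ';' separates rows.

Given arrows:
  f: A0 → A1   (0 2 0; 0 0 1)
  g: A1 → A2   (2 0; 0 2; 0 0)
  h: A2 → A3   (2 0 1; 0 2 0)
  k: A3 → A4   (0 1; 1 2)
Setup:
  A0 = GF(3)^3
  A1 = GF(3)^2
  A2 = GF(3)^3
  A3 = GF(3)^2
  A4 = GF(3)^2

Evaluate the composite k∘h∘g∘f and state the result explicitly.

  e0=[1,0,0] f→[0,0] g→[0,0,0] h→[0,0] k→[0,0]
  e1=[0,1,0] f→[2,0] g→[1,0,0] h→[2,0] k→[0,2]
  e2=[0,0,1] f→[0,1] g→[0,2,0] h→[0,1] k→[1,2]
result: (0 0 1; 0 2 2)

Answer: (0 0 1; 0 2 2)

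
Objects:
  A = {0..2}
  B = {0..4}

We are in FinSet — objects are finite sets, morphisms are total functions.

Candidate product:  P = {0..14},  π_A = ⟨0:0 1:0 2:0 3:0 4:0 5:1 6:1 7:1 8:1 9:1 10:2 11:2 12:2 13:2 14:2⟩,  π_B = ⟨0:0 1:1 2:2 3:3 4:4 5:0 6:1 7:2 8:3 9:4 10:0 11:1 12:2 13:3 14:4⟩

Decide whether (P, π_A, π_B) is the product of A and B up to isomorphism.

Answer: VALID PRODUCT

Work:
|A|·|B| = 3·5 = 15;  |P| = 15
Check the pairing map k ↦ (π_A(k), π_B(k)):
  0 : (0,0)
  1 : (0,1)
  2 : (0,2)
  3 : (0,3)
  4 : (0,4)
  5 : (1,0)
  6 : (1,1)
  7 : (1,2)
  8 : (1,3)
  9 : (1,4)
  10 : (2,0)
  11 : (2,1)
  12 : (2,2)
  13 : (2,3)
  14 : (2,4)
distinct pairs in image: 15 / 15 needed
  → bijection onto A×B; projections well-typed.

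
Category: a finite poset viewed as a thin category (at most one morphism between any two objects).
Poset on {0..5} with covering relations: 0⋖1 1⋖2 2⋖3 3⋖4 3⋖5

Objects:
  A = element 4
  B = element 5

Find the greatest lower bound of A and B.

Common predecessors of 4,5: {0,1,2,3}
  0 <= 3
  1 <= 3
  2 <= 3
  3 <= 3
glb = 3

Answer: A∧B = 3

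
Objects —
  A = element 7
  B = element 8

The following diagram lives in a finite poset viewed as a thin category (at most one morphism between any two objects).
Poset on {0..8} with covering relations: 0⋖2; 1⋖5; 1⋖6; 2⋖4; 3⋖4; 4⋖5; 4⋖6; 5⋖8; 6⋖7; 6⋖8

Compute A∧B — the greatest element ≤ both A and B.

Answer: A∧B = 6

Derivation:
Lower bounds of A=7 and B=8: {0,1,2,3,4,6}
  0 <= 6
  1 <= 6
  2 <= 6
  3 <= 6
  4 <= 6
  6 <= 6
glb = 6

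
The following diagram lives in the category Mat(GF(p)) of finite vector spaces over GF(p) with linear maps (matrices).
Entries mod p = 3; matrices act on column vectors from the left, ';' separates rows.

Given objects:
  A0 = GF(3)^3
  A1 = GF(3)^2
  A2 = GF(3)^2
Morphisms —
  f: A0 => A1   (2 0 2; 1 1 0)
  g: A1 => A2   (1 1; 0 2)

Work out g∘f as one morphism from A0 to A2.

  e0=[1,0,0] f=>[2,1] g=>[0,2]
  e1=[0,1,0] f=>[0,1] g=>[1,2]
  e2=[0,0,1] f=>[2,0] g=>[2,0]
result: (0 1 2; 2 2 0)

Answer: (0 1 2; 2 2 0)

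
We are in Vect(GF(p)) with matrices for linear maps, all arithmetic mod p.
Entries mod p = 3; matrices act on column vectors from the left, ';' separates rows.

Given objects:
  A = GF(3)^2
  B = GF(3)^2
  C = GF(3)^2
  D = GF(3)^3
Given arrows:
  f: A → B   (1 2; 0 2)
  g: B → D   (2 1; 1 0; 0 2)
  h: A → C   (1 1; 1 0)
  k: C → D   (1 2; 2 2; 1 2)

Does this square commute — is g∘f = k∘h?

Answer: DOES NOT COMMUTE

Derivation:
Path 1 = f;g:
  e0=(1,0) f→(1,0) g→(2,1,0)
  e1=(0,1) f→(2,2) g→(0,2,1)
  result₁ = (2 0; 1 2; 0 1)
Path 2 = h;k:
  e0=(1,0) h→(1,1) k→(0,1,0)
  e1=(0,1) h→(1,0) k→(1,2,1)
  result₂ = (0 1; 1 2; 0 1)
Equal? NO — does not commute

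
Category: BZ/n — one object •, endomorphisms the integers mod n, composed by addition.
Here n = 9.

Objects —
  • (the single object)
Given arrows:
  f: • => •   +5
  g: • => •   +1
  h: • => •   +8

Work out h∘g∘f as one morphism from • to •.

  0 +5≡5 +1≡6 +8≡5  (mod 9)
result: +5

Answer: +5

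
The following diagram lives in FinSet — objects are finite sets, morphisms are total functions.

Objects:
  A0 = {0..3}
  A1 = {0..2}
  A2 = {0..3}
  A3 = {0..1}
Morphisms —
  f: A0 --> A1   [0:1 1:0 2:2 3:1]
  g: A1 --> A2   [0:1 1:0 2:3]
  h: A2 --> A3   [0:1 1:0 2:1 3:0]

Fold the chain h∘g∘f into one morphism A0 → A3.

  0 f-->1 g-->0 h-->1
  1 f-->0 g-->1 h-->0
  2 f-->2 g-->3 h-->0
  3 f-->1 g-->0 h-->1
composite: [0:1 1:0 2:0 3:1]

Answer: [0:1 1:0 2:0 3:1]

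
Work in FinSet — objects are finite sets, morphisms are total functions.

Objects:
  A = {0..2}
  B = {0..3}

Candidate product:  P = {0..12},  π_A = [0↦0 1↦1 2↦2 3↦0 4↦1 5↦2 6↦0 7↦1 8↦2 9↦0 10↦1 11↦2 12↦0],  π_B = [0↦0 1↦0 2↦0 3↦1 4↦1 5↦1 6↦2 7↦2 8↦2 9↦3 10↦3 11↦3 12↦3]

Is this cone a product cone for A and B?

|A|·|B| = 3·4 = 12;  |P| = 13
  → cardinalities differ; no bijection possible.

Answer: NOT A VALID PRODUCT — |P|=13 ≠ |A|·|B|=12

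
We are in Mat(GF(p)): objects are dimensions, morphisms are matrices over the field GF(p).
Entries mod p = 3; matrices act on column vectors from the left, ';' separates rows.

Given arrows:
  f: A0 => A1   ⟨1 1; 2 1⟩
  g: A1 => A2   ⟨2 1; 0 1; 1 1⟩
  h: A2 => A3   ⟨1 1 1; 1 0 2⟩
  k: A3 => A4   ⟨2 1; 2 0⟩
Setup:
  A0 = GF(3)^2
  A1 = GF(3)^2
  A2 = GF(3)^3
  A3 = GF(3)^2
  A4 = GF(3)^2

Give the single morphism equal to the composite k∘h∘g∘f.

Answer: ⟨1 1; 0 0⟩

Work:
  e0=[1,0] f=>[1,2] g=>[1,2,0] h=>[0,1] k=>[1,0]
  e1=[0,1] f=>[1,1] g=>[0,1,2] h=>[0,1] k=>[1,0]
⟦path⟧: ⟨1 1; 0 0⟩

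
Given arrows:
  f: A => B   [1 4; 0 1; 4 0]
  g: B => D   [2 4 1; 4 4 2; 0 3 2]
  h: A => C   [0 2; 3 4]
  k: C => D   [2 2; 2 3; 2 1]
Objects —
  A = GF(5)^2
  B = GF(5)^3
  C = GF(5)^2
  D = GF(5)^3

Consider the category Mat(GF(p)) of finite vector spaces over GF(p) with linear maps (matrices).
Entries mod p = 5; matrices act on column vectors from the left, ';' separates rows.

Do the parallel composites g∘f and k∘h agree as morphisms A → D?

Answer: DOES NOT COMMUTE

Work:
1) trace f;g:
  e0=(1,0) f=>(1,0,4) g=>(1,2,3)
  e1=(0,1) f=>(4,1,0) g=>(2,0,3)
  ⟦path⟧₁ = [1 2; 2 0; 3 3]
2) trace h;k:
  e0=(1,0) h=>(0,3) k=>(1,4,3)
  e1=(0,1) h=>(2,4) k=>(2,1,3)
  ⟦path⟧₂ = [1 2; 4 1; 3 3]
Equal? NO — does not commute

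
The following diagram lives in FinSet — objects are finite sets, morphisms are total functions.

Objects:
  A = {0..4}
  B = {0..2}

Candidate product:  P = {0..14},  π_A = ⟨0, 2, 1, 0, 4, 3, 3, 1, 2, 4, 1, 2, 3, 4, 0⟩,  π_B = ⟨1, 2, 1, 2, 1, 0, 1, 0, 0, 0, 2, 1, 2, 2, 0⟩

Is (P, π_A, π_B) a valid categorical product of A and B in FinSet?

Answer: VALID PRODUCT

Work:
|A|·|B| = 5·3 = 15;  |P| = 15
Check the pairing map k ↦ (π_A(k), π_B(k)):
  0 -> (0,1)
  1 -> (2,2)
  2 -> (1,1)
  3 -> (0,2)
  4 -> (4,1)
  5 -> (3,0)
  6 -> (3,1)
  7 -> (1,0)
  8 -> (2,0)
  9 -> (4,0)
  10 -> (1,2)
  11 -> (2,1)
  12 -> (3,2)
  13 -> (4,2)
  14 -> (0,0)
distinct pairs in image: 15 / 15 needed
  → bijection onto A×B; projections well-typed.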